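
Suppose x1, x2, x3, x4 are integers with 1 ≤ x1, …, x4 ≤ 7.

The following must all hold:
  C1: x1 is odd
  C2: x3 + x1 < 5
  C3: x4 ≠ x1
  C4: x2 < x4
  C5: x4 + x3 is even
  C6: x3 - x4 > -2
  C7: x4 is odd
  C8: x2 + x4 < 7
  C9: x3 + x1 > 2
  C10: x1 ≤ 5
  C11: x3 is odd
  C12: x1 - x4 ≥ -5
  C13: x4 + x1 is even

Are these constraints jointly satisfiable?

Satisfiable

The assignment x1 = 1, x2 = 1, x3 = 3, x4 = 3 works:
  constraint 2 holds since x3 + x1 = 4.
  constraint 6 holds since x3 - x4 = 0.
  constraint 8 holds since x2 + x4 = 4.
The rest check out directly.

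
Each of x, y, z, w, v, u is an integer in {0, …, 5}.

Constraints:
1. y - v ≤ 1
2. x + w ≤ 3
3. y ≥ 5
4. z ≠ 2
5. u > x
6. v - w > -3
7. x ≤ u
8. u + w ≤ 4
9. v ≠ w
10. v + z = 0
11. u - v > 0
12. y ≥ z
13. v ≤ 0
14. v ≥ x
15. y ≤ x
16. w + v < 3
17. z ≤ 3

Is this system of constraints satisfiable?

Unsatisfiable

From constraints 3 and 15: x ≥ y and y ≥ 5, so x ≥ 5. From constraints 13 and 14: x ≤ v and v ≤ 0, so x ≤ 0. But 0 < 5, so no value of x works.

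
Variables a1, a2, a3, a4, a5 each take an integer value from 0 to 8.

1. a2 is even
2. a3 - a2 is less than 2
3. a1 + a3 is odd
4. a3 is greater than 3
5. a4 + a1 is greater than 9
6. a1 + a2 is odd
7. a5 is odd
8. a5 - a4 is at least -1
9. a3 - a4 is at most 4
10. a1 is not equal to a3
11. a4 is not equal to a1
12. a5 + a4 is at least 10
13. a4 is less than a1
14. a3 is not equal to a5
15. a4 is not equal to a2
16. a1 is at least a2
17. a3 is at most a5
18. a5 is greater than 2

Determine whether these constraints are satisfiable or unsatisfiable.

One satisfying assignment is a1 = 7, a2 = 6, a3 = 6, a4 = 5, a5 = 7.
For the less obvious constraints — constraint 2: a3 - a2 = 0; constraint 5: a4 + a1 = 12; constraint 8: a5 - a4 = 2 — and the others hold by inspection.

Satisfiable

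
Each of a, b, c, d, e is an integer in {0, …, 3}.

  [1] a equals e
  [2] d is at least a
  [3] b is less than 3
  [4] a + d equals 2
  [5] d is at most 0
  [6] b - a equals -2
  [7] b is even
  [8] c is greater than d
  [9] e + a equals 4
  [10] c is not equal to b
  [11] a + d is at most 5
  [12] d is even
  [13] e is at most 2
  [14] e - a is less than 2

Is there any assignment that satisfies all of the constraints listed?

Unsatisfiable

From constraint 13: e ≤ 2. From constraints 2 and 5: a ≤ d ≤ 0. Hence e + a ≤ 2. But constraint 9 requires e + a = 4, and 4 > 2. Contradiction.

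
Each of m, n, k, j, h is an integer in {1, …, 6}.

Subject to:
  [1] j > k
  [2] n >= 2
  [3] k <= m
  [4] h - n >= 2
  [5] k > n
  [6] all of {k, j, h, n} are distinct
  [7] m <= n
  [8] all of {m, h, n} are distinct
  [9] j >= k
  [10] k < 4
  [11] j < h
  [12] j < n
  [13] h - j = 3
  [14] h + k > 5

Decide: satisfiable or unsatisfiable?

Unsatisfiable

Constraints 1, 5, and 12 give k < j, j < n, n < k. Chaining: k < j < n < k, which forces k < k — impossible.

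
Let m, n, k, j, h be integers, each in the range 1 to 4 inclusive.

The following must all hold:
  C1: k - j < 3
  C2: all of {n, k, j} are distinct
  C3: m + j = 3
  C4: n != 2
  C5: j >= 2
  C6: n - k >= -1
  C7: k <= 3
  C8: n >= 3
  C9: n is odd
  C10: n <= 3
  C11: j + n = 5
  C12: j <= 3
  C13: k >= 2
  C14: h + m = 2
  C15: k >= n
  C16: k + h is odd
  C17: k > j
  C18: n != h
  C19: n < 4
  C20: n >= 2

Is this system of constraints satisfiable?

Constraints 5, 7, 10, 12, 13, and 20 confine each of n, k, j to the 2 values {2, 3}.
Constraint 2 requires all 3 of them to be distinct, but only 2 values are available — impossible by the pigeonhole principle.

Unsatisfiable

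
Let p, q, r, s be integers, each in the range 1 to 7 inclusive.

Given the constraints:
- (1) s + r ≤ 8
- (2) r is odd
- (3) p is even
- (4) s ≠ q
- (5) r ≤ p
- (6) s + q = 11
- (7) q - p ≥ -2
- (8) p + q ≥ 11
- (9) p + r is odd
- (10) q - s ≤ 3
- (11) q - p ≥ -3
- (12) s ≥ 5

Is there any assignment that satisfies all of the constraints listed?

Satisfiable

The assignment p = 6, q = 6, r = 3, s = 5 works:
  constraint 1 holds since s + r = 8.
  constraint 6 holds since s + q = 11.
The rest check out directly.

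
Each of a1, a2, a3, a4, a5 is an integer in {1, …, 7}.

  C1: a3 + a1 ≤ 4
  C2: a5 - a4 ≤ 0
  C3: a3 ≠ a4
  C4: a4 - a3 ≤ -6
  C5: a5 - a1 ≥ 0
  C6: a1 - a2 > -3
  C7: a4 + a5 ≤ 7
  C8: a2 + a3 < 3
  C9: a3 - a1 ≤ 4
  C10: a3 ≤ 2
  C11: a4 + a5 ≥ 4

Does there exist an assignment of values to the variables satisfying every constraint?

Constraints 2, 4, 5, and 9 give a4 − a5 ≥ 0, a5 − a1 ≥ 0, a1 − a3 ≥ -4, a3 − a4 ≥ 6.
Adding all 4 inequalities: the left sides telescope to 0, and the right sides sum to 0 + 0 + (-4) + 6 = 2. So 0 ≥ 2, which is false.

Unsatisfiable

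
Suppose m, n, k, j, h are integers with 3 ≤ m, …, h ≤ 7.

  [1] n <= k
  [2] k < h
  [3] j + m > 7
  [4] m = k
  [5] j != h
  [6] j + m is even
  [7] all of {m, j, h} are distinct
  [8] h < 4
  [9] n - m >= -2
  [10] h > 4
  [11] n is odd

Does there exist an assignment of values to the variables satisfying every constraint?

Unsatisfiable

From constraint 10: h ≥ 5. From constraint 8: h ≤ 3. But 3 < 5, so no value of h works.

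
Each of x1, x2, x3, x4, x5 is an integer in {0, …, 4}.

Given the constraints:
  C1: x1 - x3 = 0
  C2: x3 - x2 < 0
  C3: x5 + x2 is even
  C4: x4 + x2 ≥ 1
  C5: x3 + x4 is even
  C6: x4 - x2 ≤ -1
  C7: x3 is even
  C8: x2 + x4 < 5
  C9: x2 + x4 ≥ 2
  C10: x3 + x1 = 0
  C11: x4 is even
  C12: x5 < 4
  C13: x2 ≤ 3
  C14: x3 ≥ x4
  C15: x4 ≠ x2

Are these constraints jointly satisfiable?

Satisfiable

Setting (x1, x2, x3, x4, x5) = (0, 2, 0, 0, 0) satisfies everything: constraint 1: x1 - x3 = 0; constraint 2: x3 - x2 = -2; constraint 4: x4 + x2 = 2, and the others follow.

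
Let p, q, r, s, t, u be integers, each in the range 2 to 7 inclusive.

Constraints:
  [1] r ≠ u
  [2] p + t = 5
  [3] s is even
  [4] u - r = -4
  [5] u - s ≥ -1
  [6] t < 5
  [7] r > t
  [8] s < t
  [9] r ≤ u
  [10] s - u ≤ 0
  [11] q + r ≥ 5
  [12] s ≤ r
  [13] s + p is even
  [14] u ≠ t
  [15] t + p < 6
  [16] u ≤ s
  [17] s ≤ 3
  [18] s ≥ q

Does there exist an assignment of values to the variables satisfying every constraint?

Constraints 7, 8, 9, and 16 give t < r, r ≤ u, u ≤ s, s < t. Chaining: t < r ≤ u ≤ s < t, which forces t < t — impossible.

Unsatisfiable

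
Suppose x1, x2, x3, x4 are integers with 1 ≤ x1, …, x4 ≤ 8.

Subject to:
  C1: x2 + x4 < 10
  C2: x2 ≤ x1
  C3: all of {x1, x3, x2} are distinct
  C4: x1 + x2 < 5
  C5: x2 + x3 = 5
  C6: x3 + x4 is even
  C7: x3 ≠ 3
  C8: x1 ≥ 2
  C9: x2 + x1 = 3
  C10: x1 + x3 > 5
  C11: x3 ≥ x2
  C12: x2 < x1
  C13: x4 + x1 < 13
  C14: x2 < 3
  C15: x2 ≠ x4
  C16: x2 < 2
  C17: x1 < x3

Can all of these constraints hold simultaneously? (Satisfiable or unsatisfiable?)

One satisfying assignment is x1 = 2, x2 = 1, x3 = 4, x4 = 8.
For the less obvious constraints — constraint 1: x2 + x4 = 9; constraint 4: x1 + x2 = 3; constraint 5: x2 + x3 = 5 — and the others hold by inspection.

Satisfiable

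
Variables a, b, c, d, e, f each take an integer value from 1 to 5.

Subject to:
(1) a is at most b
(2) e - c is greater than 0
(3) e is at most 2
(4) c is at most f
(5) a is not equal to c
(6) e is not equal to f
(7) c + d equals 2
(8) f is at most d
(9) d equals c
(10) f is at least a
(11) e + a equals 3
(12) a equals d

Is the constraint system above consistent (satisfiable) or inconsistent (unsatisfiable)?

Unsatisfiable

From constraints 9 and 12, a = d = c, so a = c. But constraint 5 says a ≠ c. Contradiction.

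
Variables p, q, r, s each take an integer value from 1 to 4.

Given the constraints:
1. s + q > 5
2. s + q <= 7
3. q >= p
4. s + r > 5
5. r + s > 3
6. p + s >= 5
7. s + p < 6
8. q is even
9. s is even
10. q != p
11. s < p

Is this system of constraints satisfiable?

Satisfiable

The assignment p = 3, q = 4, r = 4, s = 2 works:
  constraint 1 holds since s + q = 6.
  constraint 2 holds since s + q = 6.
The rest check out directly.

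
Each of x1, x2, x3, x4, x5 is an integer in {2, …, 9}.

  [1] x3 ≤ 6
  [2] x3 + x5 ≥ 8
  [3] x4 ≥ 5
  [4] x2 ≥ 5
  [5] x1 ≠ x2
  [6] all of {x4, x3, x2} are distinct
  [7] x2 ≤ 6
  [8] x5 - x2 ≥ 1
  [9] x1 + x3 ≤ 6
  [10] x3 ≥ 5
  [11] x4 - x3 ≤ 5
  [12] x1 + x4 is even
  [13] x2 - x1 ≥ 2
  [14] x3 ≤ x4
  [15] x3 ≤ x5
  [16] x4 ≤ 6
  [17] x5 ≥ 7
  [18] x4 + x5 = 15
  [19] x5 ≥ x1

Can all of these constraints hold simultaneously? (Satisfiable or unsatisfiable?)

Unsatisfiable

Constraints 1, 3, 4, 7, 10, and 16 confine each of x4, x3, x2 to the 2 values {5, 6}.
Constraint 6 requires all 3 of them to be distinct, but only 2 values are available — impossible by the pigeonhole principle.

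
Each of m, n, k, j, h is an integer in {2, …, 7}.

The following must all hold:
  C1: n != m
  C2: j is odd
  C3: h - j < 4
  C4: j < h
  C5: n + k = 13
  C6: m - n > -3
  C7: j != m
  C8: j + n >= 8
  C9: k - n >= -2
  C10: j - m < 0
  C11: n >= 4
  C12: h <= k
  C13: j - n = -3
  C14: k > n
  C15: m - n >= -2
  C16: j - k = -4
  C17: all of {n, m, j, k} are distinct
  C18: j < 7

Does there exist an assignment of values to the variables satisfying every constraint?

Setting (m, n, k, j, h) = (4, 6, 7, 3, 4) satisfies everything: constraint 3: h - j = 1; constraint 5: n + k = 13, and the others follow.

Satisfiable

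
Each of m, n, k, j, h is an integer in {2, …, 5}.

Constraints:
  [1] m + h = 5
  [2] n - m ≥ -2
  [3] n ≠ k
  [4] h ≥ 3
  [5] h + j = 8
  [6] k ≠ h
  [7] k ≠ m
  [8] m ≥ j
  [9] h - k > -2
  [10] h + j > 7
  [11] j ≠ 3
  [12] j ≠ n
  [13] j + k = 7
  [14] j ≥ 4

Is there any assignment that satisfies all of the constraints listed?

Unsatisfiable

From constraints 8 and 14: m ≥ j ≥ 4. From constraint 4: h ≥ 3. Hence m + h ≥ 7. But constraint 1 requires m + h = 5, and 5 < 7. Contradiction.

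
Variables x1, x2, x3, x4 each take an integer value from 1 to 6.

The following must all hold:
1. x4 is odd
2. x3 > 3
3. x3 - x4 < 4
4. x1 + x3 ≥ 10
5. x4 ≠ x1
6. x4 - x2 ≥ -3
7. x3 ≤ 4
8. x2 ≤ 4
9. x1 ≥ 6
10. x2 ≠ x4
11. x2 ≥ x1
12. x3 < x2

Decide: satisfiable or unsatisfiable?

From constraints 8 and 11: x1 ≤ x2 ≤ 4. From constraint 7: x3 ≤ 4. Hence x1 + x3 ≤ 8. But constraint 4 requires x1 + x3 ≥ 10, and 10 > 8. Contradiction.

Unsatisfiable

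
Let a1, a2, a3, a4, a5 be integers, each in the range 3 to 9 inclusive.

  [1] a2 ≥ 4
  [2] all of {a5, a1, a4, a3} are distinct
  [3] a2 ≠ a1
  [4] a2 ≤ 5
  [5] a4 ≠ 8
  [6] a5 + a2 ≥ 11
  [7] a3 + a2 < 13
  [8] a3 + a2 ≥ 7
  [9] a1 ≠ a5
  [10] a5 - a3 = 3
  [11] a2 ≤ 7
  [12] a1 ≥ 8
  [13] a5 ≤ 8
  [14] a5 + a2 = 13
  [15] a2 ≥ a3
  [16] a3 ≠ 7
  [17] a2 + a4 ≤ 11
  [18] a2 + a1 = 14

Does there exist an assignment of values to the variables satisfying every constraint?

Take a1 = 9, a2 = 5, a3 = 5, a4 = 6, a5 = 8. Then constraint 6: a5 + a2 = 13; constraint 7: a3 + a2 = 10; constraint 8: a3 + a2 = 10, and every other listed constraint is also met.

Satisfiable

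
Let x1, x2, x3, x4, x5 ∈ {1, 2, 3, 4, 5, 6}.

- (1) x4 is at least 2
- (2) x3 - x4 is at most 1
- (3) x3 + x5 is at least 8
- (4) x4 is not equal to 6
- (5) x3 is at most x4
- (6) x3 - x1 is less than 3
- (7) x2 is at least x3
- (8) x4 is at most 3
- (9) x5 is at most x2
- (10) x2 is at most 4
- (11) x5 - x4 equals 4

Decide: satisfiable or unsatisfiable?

Unsatisfiable

From constraints 5 and 8: x3 ≤ x4 ≤ 3. From constraints 9 and 10: x5 ≤ x2 ≤ 4. Hence x3 + x5 ≤ 7. But constraint 3 requires x3 + x5 ≥ 8, and 8 > 7. Contradiction.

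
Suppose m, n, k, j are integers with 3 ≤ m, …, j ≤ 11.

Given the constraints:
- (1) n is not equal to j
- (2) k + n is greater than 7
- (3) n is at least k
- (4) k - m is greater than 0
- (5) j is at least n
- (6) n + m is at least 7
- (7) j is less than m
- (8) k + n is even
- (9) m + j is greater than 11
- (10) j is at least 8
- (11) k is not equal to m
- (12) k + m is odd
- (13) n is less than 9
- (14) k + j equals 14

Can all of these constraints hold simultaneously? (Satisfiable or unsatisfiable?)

Constraints 3, 4, 5, and 7 give m < k, k ≤ n, n ≤ j, j < m. Chaining: m < k ≤ n ≤ j < m, which forces m < m — impossible.

Unsatisfiable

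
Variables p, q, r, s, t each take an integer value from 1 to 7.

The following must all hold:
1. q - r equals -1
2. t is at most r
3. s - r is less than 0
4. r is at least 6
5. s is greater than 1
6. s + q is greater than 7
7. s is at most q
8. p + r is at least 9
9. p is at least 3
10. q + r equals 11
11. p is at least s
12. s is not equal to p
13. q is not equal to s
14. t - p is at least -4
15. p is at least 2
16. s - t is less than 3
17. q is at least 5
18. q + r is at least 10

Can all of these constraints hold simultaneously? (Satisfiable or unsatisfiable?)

Satisfiable

Setting (p, q, r, s, t) = (6, 5, 6, 4, 2) satisfies everything: constraint 1: q - r = -1; constraint 3: s - r = -2; constraint 6: s + q = 9, and the others follow.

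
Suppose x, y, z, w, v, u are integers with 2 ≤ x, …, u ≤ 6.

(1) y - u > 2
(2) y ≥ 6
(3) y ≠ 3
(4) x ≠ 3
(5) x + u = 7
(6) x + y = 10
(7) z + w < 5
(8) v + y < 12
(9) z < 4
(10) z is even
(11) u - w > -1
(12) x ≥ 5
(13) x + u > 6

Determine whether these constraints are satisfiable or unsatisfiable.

Unsatisfiable

From constraint 12: x ≥ 5. From constraint 2: y ≥ 6. Hence x + y ≥ 11. But constraint 6 requires x + y = 10, and 10 < 11. Contradiction.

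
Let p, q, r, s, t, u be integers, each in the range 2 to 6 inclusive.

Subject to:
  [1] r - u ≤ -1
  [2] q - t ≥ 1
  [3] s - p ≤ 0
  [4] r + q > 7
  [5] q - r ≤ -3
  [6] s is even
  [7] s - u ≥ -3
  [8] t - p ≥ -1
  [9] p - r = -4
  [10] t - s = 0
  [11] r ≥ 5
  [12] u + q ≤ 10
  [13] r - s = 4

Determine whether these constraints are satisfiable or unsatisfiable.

Unsatisfiable

Constraints 1, 2, 3, 5, 7, and 8 give t − p ≥ -1, p − s ≥ 0, s − u ≥ -3, u − r ≥ 1, r − q ≥ 3, q − t ≥ 1.
Adding all 6 inequalities: the left sides telescope to 0, and the right sides sum to (-1) + 0 + (-3) + 1 + 3 + 1 = 1. So 0 ≥ 1, which is false.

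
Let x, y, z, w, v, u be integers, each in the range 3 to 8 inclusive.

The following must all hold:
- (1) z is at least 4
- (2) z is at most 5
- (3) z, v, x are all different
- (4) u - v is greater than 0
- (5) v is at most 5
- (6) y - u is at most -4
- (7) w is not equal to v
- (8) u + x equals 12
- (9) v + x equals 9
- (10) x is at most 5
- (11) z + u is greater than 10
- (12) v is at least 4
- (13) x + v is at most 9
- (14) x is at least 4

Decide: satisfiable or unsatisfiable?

Unsatisfiable

Constraints 1, 2, 5, 10, 12, and 14 confine each of z, v, x to the 2 values {4, 5}.
Constraint 3 requires all 3 of them to be distinct, but only 2 values are available — impossible by the pigeonhole principle.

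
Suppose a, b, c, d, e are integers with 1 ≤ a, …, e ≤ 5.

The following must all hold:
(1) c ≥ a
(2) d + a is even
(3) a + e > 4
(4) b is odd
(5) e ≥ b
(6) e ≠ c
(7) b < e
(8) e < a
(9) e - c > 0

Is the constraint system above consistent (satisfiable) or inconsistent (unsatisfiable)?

Constraints 1, 8, and 9 give e < a, a ≤ c, c < e. Chaining: e < a ≤ c < e, which forces e < e — impossible.

Unsatisfiable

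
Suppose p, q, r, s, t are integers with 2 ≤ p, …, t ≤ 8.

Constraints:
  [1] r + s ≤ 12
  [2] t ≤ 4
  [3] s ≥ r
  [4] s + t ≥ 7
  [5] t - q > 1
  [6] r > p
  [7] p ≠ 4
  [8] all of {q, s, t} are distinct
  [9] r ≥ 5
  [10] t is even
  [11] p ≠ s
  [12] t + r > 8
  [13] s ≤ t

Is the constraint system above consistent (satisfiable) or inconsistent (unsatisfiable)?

Unsatisfiable

From constraints 3 and 9: s ≥ r and r ≥ 5, so s ≥ 5. From constraints 2 and 13: s ≤ t and t ≤ 4, so s ≤ 4. But 4 < 5, so no value of s works.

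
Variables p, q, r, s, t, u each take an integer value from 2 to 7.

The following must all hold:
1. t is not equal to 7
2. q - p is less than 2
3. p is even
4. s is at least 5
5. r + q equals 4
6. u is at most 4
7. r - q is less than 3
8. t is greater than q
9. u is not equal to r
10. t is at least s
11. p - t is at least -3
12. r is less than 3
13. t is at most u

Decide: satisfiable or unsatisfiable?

From constraints 4 and 10: t ≥ s and s ≥ 5, so t ≥ 5. From constraints 6 and 13: t ≤ u and u ≤ 4, so t ≤ 4. But 4 < 5, so no value of t works.

Unsatisfiable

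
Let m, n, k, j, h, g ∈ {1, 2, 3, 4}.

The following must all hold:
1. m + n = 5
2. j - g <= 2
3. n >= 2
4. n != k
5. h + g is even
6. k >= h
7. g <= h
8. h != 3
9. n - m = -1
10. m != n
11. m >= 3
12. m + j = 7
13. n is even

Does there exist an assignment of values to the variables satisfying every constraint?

Satisfiable

Setting (m, n, k, j, h, g) = (3, 2, 4, 4, 4, 2) satisfies everything: constraint 1: m + n = 5; constraint 2: j - g = 2, and the others follow.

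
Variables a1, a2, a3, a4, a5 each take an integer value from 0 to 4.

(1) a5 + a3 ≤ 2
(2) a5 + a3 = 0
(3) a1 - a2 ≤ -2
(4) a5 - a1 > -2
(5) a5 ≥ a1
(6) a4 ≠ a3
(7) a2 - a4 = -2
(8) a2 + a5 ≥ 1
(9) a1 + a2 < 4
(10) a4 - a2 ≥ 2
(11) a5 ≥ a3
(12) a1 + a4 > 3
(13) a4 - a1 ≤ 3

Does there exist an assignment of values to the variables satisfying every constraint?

Constraints 3, 10, and 13 give a2 − a1 ≥ 2, a1 − a4 ≥ -3, a4 − a2 ≥ 2.
Adding all 3 inequalities: the left sides telescope to 0, and the right sides sum to 2 + (-3) + 2 = 1. So 0 ≥ 1, which is false.

Unsatisfiable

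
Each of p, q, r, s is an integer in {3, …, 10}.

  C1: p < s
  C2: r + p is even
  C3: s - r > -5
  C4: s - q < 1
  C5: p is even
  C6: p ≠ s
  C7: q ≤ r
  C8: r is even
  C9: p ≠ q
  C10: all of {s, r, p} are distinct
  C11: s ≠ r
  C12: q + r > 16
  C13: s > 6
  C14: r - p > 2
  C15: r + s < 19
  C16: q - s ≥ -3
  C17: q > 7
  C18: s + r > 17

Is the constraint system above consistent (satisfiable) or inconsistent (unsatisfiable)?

Try p = 6, q = 8, r = 10, s = 8.
Check constraint 3: s - r = -2; constraint 4: s - q = 0. The remaining constraints are straightforward to verify.

Satisfiable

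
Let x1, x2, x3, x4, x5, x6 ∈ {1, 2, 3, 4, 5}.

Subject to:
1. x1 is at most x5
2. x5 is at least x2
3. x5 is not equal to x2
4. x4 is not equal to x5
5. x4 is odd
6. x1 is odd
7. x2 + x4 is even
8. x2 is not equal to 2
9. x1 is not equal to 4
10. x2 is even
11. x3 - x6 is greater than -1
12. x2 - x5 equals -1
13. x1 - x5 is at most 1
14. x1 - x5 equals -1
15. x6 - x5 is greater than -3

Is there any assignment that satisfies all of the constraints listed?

Unsatisfiable

Constraint 10 makes x2 even and constraint 5 makes x4 odd, so x2 + x4 must be odd. Constraint 7 says x2 + x4 is even — contradiction.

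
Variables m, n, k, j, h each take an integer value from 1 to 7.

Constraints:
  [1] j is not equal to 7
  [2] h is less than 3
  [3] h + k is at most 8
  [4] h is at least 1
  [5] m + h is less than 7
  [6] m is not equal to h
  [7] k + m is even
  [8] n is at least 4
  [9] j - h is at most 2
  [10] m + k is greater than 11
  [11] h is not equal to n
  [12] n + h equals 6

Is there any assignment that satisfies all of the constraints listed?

Setting (m, n, k, j, h) = (5, 5, 7, 1, 1) satisfies everything: constraint 3: h + k = 8; constraint 5: m + h = 6; constraint 9: j - h = 0, and the others follow.

Satisfiable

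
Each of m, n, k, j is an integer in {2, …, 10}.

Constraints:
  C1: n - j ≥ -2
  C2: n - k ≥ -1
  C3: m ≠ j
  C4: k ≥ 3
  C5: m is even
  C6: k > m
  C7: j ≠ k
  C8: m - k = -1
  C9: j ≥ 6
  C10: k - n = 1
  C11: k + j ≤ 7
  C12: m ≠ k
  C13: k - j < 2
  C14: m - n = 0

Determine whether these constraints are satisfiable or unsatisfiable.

From constraint 4: k ≥ 3. From constraint 9: j ≥ 6. Hence k + j ≥ 9. But constraint 11 requires k + j ≤ 7, and 7 < 9. Contradiction.

Unsatisfiable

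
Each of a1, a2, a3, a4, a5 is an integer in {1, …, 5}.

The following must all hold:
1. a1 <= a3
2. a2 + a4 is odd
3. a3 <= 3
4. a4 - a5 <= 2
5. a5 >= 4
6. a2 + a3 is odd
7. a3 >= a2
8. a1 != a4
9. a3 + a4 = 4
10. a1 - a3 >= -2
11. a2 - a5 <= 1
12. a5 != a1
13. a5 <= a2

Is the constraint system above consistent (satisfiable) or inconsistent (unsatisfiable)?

Unsatisfiable

From constraints 5 and 13: a2 ≥ a5 and a5 ≥ 4, so a2 ≥ 4. From constraints 3 and 7: a2 ≤ a3 and a3 ≤ 3, so a2 ≤ 3. But 3 < 4, so no value of a2 works.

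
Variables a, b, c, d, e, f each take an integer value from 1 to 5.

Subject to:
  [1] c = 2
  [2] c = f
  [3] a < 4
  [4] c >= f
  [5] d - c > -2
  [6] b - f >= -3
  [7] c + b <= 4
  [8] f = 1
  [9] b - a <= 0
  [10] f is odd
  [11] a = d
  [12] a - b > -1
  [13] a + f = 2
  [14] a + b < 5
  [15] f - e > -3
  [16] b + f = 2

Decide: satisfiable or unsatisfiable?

Unsatisfiable

Constraint 1 fixes c = 2 and constraint 8 fixes f = 1, but constraint 2 requires c = f. Since 2 ≠ 1, contradiction.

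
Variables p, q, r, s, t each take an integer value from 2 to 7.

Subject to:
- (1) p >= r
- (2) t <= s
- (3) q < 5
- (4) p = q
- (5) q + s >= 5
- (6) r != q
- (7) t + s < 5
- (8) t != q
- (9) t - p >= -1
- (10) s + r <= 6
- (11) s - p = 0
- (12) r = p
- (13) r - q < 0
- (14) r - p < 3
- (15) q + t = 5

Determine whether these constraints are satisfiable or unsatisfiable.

Unsatisfiable

From constraints 4 and 12, r = p = q, so r = q. But constraint 6 says r ≠ q. Contradiction.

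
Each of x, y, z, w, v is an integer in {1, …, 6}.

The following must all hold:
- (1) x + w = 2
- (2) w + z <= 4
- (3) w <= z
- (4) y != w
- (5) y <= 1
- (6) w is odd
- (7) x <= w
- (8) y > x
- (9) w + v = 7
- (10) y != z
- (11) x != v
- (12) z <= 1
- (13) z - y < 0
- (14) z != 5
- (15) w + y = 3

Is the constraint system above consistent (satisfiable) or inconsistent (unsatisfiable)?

Unsatisfiable

From constraints 3 and 12: w ≤ z ≤ 1. From constraint 5: y ≤ 1. Hence w + y ≤ 2. But constraint 15 requires w + y = 3, and 3 > 2. Contradiction.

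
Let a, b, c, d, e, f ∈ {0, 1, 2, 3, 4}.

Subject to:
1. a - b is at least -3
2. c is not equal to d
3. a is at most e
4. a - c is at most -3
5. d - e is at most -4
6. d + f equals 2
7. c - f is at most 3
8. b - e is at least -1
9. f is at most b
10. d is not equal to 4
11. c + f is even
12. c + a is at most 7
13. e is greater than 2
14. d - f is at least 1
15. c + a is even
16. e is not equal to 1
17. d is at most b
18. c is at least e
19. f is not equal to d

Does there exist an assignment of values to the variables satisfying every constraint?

Constraints 1, 4, 5, 7, 8, and 14 give d − f ≥ 1, f − c ≥ -3, c − a ≥ 3, a − b ≥ -3, b − e ≥ -1, e − d ≥ 4.
Adding all 6 inequalities: the left sides telescope to 0, and the right sides sum to 1 + (-3) + 3 + (-3) + (-1) + 4 = 1. So 0 ≥ 1, which is false.

Unsatisfiable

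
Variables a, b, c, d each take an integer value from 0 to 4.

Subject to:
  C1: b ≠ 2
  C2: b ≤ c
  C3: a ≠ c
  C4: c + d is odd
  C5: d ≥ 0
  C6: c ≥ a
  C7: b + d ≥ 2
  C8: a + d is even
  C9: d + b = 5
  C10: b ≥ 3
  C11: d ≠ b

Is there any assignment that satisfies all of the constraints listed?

Satisfiable

Take a = 3, b = 4, c = 4, d = 1. Then constraint 4: c + d = 5 is odd; constraint 7: b + d = 5; constraint 9: d + b = 5, and every other listed constraint is also met.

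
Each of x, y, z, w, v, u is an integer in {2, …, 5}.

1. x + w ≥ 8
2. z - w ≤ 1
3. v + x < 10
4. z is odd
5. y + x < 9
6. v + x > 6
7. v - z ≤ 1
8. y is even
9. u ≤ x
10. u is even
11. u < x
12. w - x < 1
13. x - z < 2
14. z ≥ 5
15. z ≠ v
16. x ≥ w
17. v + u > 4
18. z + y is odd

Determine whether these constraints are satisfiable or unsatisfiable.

Satisfiable

Take x = 5, y = 2, z = 5, w = 5, v = 3, u = 4. Then constraint 1: x + w = 10; constraint 2: z - w = 0, and every other listed constraint is also met.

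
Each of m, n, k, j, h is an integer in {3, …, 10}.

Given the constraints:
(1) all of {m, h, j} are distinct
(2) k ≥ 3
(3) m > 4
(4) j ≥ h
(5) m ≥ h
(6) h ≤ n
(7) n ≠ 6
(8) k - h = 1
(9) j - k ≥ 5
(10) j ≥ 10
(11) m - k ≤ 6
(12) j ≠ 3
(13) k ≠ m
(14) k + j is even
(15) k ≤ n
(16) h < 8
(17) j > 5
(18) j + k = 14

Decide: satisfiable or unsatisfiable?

The assignment m = 8, n = 9, k = 4, j = 10, h = 3 works:
  constraint 8 holds since k - h = 1.
  constraint 9 holds since j - k = 6.
The rest check out directly.

Satisfiable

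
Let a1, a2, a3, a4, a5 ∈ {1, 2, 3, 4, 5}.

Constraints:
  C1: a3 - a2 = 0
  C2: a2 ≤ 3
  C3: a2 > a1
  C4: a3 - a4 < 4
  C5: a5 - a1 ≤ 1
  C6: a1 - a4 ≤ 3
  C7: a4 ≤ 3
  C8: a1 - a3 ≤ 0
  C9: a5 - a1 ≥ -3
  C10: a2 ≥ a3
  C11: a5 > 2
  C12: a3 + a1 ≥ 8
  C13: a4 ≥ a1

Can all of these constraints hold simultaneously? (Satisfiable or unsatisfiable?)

From constraints 2 and 10: a3 ≤ a2 ≤ 3. From constraints 7 and 13: a1 ≤ a4 ≤ 3. Hence a3 + a1 ≤ 6. But constraint 12 requires a3 + a1 ≥ 8, and 8 > 6. Contradiction.

Unsatisfiable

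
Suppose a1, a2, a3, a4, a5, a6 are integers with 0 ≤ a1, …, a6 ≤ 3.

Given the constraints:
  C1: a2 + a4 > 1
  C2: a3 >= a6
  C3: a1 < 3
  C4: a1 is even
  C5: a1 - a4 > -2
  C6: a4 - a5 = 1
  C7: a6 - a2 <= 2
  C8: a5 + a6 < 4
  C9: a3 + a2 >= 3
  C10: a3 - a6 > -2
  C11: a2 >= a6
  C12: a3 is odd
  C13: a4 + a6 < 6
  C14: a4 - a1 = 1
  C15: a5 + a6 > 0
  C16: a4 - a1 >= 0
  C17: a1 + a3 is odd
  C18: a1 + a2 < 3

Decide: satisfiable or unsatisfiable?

Satisfiable

Take a1 = 0, a2 = 2, a3 = 3, a4 = 1, a5 = 0, a6 = 2. Then constraint 1: a2 + a4 = 3; constraint 5: a1 - a4 = -1; constraint 6: a4 - a5 = 1, and every other listed constraint is also met.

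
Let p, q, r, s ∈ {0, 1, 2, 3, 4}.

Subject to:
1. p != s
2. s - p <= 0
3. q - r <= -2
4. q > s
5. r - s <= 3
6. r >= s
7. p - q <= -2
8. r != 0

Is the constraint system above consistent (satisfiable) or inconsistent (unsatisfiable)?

Constraints 2, 3, 5, and 7 give q − p ≥ 2, p − s ≥ 0, s − r ≥ -3, r − q ≥ 2.
Adding all 4 inequalities: the left sides telescope to 0, and the right sides sum to 2 + 0 + (-3) + 2 = 1. So 0 ≥ 1, which is false.

Unsatisfiable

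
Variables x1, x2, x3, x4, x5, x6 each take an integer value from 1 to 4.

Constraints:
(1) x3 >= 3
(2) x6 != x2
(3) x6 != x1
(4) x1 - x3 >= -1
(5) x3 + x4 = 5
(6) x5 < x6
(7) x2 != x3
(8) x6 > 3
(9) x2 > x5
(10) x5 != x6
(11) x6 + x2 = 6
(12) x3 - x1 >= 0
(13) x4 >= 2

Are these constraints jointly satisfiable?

Satisfiable

Take x1 = 2, x2 = 2, x3 = 3, x4 = 2, x5 = 1, x6 = 4. Then constraint 4: x1 - x3 = -1; constraint 5: x3 + x4 = 5, and every other listed constraint is also met.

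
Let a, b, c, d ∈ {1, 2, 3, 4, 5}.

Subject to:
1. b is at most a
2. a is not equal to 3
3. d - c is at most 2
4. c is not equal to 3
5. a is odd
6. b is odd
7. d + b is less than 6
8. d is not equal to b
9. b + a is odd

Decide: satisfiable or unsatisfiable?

Unsatisfiable

Constraint 6 makes b odd and constraint 5 makes a odd, so b + a must be even. Constraint 9 says b + a is odd — contradiction.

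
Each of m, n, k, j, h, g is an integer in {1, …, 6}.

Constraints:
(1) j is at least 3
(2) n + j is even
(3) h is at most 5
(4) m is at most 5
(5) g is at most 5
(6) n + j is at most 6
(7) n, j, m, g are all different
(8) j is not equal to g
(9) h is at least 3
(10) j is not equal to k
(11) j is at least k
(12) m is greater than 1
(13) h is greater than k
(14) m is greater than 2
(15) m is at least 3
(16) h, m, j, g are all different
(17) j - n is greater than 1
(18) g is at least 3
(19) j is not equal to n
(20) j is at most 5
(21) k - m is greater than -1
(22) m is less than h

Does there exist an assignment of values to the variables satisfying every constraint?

Unsatisfiable

Constraints 1, 3, 4, 5, 9, 15, 18, and 20 confine each of h, m, j, g to the 3 values {3, …, 5}.
Constraint 16 requires all 4 of them to be distinct, but only 3 values are available — impossible by the pigeonhole principle.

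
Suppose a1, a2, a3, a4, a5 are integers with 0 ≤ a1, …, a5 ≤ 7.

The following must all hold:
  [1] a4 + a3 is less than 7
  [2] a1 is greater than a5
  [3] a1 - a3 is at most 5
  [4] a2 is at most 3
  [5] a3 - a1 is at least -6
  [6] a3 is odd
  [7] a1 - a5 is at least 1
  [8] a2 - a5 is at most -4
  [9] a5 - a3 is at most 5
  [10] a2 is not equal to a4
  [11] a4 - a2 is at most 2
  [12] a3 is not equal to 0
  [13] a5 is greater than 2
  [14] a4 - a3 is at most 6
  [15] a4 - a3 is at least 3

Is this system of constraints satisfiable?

Unsatisfiable

Constraints 3, 7, 8, 11, and 15 give a5 − a2 ≥ 4, a2 − a4 ≥ -2, a4 − a3 ≥ 3, a3 − a1 ≥ -5, a1 − a5 ≥ 1.
Adding all 5 inequalities: the left sides telescope to 0, and the right sides sum to 4 + (-2) + 3 + (-5) + 1 = 1. So 0 ≥ 1, which is false.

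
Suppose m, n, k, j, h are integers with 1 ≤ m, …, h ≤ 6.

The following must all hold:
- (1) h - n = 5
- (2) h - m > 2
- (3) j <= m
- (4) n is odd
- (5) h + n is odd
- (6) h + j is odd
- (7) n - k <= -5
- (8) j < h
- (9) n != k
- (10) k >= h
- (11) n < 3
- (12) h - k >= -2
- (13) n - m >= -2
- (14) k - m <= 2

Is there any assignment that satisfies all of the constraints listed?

Constraints 7, 13, and 14 give n − m ≥ -2, m − k ≥ -2, k − n ≥ 5.
Adding all 3 inequalities: the left sides telescope to 0, and the right sides sum to (-2) + (-2) + 5 = 1. So 0 ≥ 1, which is false.

Unsatisfiable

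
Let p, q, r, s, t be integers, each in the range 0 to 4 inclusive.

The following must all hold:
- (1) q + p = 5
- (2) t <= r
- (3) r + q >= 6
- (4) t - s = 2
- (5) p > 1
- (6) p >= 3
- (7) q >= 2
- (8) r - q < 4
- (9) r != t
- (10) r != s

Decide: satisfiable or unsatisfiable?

Satisfiable

Setting (p, q, r, s, t) = (3, 2, 4, 1, 3) satisfies everything: constraint 1: q + p = 5; constraint 3: r + q = 6, and the others follow.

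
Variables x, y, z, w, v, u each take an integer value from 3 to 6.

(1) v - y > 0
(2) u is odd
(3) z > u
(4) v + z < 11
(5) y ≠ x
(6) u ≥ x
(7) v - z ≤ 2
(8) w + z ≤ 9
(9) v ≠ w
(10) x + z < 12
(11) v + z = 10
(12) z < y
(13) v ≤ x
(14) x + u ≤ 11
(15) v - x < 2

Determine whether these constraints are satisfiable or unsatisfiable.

Constraints 1, 3, 6, 12, and 13 give v ≤ x, x ≤ u, u < z, z < y, y < v. Chaining: v ≤ x ≤ u < z < y < v, which forces v < v — impossible.

Unsatisfiable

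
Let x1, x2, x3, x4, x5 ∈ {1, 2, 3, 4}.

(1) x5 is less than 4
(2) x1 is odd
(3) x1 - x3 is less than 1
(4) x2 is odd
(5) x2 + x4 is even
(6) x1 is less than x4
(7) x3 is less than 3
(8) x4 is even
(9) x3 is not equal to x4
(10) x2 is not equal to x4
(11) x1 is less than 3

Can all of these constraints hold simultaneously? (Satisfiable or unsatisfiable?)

Unsatisfiable

Constraint 4 makes x2 odd and constraint 8 makes x4 even, so x2 + x4 must be odd. Constraint 5 says x2 + x4 is even — contradiction.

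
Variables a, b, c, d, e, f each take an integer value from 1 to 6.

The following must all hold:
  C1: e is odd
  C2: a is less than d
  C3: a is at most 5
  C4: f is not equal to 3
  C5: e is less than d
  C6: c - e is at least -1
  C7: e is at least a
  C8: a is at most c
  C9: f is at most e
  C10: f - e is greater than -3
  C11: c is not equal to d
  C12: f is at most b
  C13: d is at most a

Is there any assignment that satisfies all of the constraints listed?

Constraints 5, 7, and 13 give d ≤ a, a ≤ e, e < d. Chaining: d ≤ a ≤ e < d, which forces d < d — impossible.

Unsatisfiable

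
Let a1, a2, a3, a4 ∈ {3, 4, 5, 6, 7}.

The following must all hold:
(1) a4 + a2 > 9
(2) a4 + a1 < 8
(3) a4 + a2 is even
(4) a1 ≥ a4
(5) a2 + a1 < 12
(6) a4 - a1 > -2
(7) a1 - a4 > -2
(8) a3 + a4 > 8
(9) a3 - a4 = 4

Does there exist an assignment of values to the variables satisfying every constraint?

One satisfying assignment is a1 = 4, a2 = 7, a3 = 7, a4 = 3.
For the less obvious constraints — constraint 1: a4 + a2 = 10; constraint 2: a4 + a1 = 7; constraint 5: a2 + a1 = 11 — and the others hold by inspection.

Satisfiable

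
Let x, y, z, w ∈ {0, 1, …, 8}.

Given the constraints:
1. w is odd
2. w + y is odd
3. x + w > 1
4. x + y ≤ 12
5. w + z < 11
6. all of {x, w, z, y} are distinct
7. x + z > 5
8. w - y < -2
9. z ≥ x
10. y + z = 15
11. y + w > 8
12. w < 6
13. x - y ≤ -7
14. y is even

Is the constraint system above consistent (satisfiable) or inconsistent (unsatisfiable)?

Satisfiable

Try x = 1, y = 8, z = 7, w = 3.
Check constraint 3: x + w = 4; constraint 4: x + y = 9. The remaining constraints are straightforward to verify.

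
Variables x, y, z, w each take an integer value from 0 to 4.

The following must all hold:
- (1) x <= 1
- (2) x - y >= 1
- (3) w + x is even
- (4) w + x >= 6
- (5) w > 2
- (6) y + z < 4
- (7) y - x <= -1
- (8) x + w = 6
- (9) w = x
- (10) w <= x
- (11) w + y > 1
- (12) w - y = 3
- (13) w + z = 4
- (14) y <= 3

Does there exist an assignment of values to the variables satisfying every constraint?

From constraint 5: w ≥ 3. From constraints 1 and 10: w ≤ x and x ≤ 1, so w ≤ 1. But 1 < 3, so no value of w works.

Unsatisfiable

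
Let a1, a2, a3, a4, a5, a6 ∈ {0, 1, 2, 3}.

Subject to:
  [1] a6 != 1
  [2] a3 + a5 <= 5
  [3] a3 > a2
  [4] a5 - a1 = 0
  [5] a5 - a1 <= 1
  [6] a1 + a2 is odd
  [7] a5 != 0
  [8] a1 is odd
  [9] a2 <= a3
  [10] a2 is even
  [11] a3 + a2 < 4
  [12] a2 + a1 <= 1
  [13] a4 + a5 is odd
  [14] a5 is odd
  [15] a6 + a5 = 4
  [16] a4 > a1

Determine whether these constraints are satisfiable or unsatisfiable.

Setting (a1, a2, a3, a4, a5, a6) = (1, 0, 3, 2, 1, 3) satisfies everything: constraint 2: a3 + a5 = 4; constraint 4: a5 - a1 = 0; constraint 5: a5 - a1 = 0, and the others follow.

Satisfiable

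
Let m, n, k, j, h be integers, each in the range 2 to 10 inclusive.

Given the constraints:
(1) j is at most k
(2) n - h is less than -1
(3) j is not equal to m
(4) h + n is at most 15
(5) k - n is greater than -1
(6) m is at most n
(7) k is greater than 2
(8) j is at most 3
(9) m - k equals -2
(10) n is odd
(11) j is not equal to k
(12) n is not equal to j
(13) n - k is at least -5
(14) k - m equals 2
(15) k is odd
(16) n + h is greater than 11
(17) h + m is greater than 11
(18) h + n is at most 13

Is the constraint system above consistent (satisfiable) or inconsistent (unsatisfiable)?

Satisfiable

Try m = 5, n = 5, k = 7, j = 3, h = 7.
Check constraint 2: n - h = -2; constraint 4: h + n = 12. The remaining constraints are straightforward to verify.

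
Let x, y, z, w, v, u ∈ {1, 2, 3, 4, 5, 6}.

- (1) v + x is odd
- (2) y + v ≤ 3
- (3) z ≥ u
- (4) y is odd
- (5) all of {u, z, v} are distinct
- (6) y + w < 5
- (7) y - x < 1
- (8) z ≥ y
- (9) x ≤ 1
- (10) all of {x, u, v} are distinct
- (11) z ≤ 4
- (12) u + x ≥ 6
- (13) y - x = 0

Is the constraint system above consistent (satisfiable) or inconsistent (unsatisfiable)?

From constraints 3 and 11: u ≤ z ≤ 4. From constraint 9: x ≤ 1. Hence u + x ≤ 5. But constraint 12 requires u + x ≥ 6, and 6 > 5. Contradiction.

Unsatisfiable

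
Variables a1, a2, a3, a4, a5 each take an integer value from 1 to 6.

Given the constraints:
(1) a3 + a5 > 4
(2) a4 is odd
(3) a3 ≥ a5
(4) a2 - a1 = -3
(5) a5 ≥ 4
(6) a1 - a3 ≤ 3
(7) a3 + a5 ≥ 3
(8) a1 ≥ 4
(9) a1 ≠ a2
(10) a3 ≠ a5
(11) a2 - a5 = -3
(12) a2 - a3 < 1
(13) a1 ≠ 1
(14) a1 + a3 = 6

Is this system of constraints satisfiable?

Unsatisfiable

From constraint 8: a1 ≥ 4. From constraints 3 and 5: a3 ≥ a5 ≥ 4. Hence a1 + a3 ≥ 8. But constraint 14 requires a1 + a3 = 6, and 6 < 8. Contradiction.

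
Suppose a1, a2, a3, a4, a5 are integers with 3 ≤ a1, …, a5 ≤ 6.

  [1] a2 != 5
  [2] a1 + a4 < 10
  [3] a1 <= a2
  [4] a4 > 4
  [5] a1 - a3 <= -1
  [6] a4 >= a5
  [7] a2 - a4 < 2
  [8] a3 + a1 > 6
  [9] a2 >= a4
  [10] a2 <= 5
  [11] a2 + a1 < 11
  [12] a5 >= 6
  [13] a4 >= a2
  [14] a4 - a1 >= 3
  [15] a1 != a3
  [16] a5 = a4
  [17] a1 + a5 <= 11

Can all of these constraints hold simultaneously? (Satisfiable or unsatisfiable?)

From constraints 6 and 12: a4 ≥ a5 and a5 ≥ 6, so a4 ≥ 6. From constraints 9 and 10: a4 ≤ a2 and a2 ≤ 5, so a4 ≤ 5. But 5 < 6, so no value of a4 works.

Unsatisfiable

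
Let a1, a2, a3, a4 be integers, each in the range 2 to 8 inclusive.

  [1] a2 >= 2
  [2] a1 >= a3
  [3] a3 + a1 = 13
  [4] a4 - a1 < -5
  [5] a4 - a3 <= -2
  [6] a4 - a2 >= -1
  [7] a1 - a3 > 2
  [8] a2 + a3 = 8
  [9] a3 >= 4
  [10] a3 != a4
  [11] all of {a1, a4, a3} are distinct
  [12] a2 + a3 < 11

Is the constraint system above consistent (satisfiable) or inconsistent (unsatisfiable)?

Satisfiable

Take a1 = 8, a2 = 3, a3 = 5, a4 = 2. Then constraint 3: a3 + a1 = 13; constraint 4: a4 - a1 = -6, and every other listed constraint is also met.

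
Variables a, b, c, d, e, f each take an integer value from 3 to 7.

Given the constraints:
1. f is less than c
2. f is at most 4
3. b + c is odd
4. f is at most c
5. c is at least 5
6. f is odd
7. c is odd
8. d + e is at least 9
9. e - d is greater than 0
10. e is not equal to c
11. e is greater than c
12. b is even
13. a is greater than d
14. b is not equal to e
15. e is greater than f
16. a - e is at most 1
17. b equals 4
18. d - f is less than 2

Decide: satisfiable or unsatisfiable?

The assignment a = 5, b = 4, c = 5, d = 4, e = 7, f = 3 works:
  constraint 8 holds since d + e = 11.
  constraint 9 holds since e - d = 3.
The rest check out directly.

Satisfiable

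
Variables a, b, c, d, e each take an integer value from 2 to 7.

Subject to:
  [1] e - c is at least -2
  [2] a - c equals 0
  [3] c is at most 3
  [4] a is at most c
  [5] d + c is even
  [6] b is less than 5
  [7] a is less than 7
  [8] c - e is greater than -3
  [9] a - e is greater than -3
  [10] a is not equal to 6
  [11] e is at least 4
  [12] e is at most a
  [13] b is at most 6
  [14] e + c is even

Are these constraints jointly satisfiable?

Unsatisfiable

From constraints 11 and 12: a ≥ e and e ≥ 4, so a ≥ 4. From constraints 3 and 4: a ≤ c and c ≤ 3, so a ≤ 3. But 3 < 4, so no value of a works.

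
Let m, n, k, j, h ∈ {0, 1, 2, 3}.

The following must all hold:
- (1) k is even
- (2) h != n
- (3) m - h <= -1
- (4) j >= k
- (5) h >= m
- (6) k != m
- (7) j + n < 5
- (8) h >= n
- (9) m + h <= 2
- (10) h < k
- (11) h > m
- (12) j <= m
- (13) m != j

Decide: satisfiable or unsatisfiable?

Constraints 4, 5, 10, and 12 give h < k, k ≤ j, j ≤ m, m ≤ h. Chaining: h < k ≤ j ≤ m ≤ h, which forces h < h — impossible.

Unsatisfiable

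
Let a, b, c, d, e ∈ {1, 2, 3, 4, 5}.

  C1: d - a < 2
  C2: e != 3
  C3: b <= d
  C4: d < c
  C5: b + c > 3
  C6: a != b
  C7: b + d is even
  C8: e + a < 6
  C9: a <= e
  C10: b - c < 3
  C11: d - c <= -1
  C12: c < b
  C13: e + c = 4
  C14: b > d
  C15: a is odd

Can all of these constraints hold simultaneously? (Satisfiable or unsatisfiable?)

Unsatisfiable

Constraints 3, 11, and 12 give d < c, c < b, b ≤ d. Chaining: d < c < b ≤ d, which forces d < d — impossible.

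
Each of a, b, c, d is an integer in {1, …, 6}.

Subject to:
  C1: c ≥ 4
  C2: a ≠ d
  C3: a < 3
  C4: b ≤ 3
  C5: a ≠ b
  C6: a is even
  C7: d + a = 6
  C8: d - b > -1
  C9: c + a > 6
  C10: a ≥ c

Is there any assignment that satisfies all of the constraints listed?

Unsatisfiable

From constraints 1 and 10: a ≥ c and c ≥ 4, so a ≥ 4. From constraint 3: a ≤ 2. But 2 < 4, so no value of a works.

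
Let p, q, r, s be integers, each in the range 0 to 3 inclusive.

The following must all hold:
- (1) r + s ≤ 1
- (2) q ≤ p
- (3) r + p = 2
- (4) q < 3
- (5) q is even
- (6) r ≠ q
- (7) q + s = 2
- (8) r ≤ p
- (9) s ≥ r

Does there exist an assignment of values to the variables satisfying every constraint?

Satisfiable

Try p = 2, q = 2, r = 0, s = 0.
Check constraint 1: r + s = 0; constraint 3: r + p = 2. The remaining constraints are straightforward to verify.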